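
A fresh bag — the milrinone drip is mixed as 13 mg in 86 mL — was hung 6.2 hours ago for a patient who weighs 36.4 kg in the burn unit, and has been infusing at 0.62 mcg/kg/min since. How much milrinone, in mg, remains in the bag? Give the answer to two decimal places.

4.60 mg

Dose = 0.62 mcg/kg/min × 36.4 kg = 22.568 mcg/min
22.568 mcg/min × 60 min/hr = 1354.08 mcg/hr
Concentration = 13 mg ÷ 86 mL = 0.1511628 mg/mL = 151.1628 mcg/mL
Rate = 1354.08 mcg/hr ÷ 151.1628 mcg/mL = 8.95776 mL/hr
Volume infused = 8.95776 mL/hr × 6.2 hr = 55.53811 mL
Volume remaining = 86 − 55.53811 = 30.46189 mL
Drug remaining = 30.46189 mL × 151.1628 mcg/mL = 4604.704 mcg = 4.604704 mg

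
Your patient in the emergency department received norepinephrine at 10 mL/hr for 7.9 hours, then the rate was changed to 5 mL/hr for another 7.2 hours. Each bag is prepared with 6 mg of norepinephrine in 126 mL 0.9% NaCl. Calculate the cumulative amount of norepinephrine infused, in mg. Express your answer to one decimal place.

Concentration = 6 mg ÷ 126 mL = 0.04761905 mg/mL
Stage 1: 10 mL/hr × 7.9 hr = 79 mL → 79 mL × 0.04761905 mg/mL = 3.761905 mg
Stage 2: 5 mL/hr × 7.2 hr = 36 mL → 36 mL × 0.04761905 mg/mL = 1.714286 mg
Total = 3.761905 + 1.714286 = 5.47619 mg

5.5 mg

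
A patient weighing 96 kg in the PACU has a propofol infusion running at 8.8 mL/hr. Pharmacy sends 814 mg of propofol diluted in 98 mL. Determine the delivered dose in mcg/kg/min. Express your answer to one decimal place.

12.7 mcg/kg/min

Concentration = 814 mg ÷ 98 mL = 8.306122 mg/mL = 8306.122 mcg/mL
Drug rate = 8.8 mL/hr × 8306.122 mcg/mL = 73093.88 mcg/hr
73093.88 mcg/hr ÷ 60 min/hr = 1218.231 mcg/min
1218.231 mcg/min ÷ 96 kg = 12.68991 mcg/kg/min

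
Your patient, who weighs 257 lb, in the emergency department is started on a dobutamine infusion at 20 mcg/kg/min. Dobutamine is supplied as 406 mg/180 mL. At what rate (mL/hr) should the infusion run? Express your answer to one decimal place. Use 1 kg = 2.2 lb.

Weight = 257 lb ÷ 2.2 lb/kg = 116.8182 kg
Dose = 20 mcg/kg/min × 116.8182 kg = 2336.364 mcg/min
2336.364 mcg/min × 60 min/hr = 140181.8 mcg/hr
Concentration = 406 mg ÷ 180 mL = 2.255556 mg/mL = 2255.556 mcg/mL
Rate = 140181.8 mcg/hr ÷ 2255.556 mcg/mL = 62.14957 mL/hr

62.1 mL/hr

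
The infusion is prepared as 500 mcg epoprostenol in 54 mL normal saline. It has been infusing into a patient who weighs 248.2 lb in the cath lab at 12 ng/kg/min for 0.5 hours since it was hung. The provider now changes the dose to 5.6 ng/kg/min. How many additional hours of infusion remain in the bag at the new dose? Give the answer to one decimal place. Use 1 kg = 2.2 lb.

12.1 hours

Initial rate:
Weight = 248.2 lb ÷ 2.2 lb/kg = 112.8182 kg
Dose = 12 ng/kg/min × 112.8182 kg = 1353.818 ng/min
1353.818 ng/min × 60 min/hr = 81229.09 ng/hr
Concentration = 500 mcg ÷ 54 mL = 9.259259 mcg/mL = 9259.259 ng/mL
Rate = 81229.09 ng/hr ÷ 9259.259 ng/mL = 8.772742 mL/hr
Volume infused so far = 8.772742 mL/hr × 0.5 hr = 4.386371 mL
Volume remaining = 54 − 4.386371 = 49.61363 mL
New rate:
Dose = 5.6 ng/kg/min × 112.8182 kg = 631.7818 ng/min
631.7818 ng/min × 60 min/hr = 37906.91 ng/hr
Rate = 37906.91 ng/hr ÷ 9259.259 ng/mL = 4.093946 mL/hr
Time remaining = 49.61363 mL ÷ 4.093946 mL/hr = 12.11878 hr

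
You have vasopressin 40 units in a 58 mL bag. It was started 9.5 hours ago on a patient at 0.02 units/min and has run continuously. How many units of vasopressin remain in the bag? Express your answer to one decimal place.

0.02 units/min × 60 min/hr = 1.2 units/hr
Concentration = 40 units ÷ 58 mL = 0.6896552 units/mL
Rate = 1.2 units/hr ÷ 0.6896552 units/mL = 1.74 mL/hr
Volume infused = 1.74 mL/hr × 9.5 hr = 16.53 mL
Volume remaining = 58 − 16.53 = 41.47 mL
Drug remaining = 41.47 mL × 0.6896552 units/mL = 28.6 units

28.6 units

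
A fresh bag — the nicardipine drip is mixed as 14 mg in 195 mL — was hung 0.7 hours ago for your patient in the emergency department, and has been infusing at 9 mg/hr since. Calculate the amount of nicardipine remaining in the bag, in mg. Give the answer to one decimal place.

7.7 mg

Concentration = 14 mg ÷ 195 mL = 0.07179487 mg/mL
Rate = 9 mg/hr ÷ 0.07179487 mg/mL = 125.3571 mL/hr
Volume infused = 125.3571 mL/hr × 0.7 hr = 87.75 mL
Volume remaining = 195 − 87.75 = 107.25 mL
Drug remaining = 107.25 mL × 0.07179487 mg/mL = 7.7 mg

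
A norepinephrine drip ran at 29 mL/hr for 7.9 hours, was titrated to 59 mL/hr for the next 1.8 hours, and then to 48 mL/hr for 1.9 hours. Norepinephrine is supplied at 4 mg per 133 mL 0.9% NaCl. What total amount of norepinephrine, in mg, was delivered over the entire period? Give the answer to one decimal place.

Concentration = 4 mg ÷ 133 mL = 0.03007519 mg/mL
Stage 1: 29 mL/hr × 7.9 hr = 229.1 mL → 229.1 mL × 0.03007519 mg/mL = 6.890226 mg
Stage 2: 59 mL/hr × 1.8 hr = 106.2 mL → 106.2 mL × 0.03007519 mg/mL = 3.193985 mg
Stage 3: 48 mL/hr × 1.9 hr = 91.2 mL → 91.2 mL × 0.03007519 mg/mL = 2.742857 mg
Total = 6.890226 + 3.193985 + 2.742857 = 12.82707 mg

12.8 mg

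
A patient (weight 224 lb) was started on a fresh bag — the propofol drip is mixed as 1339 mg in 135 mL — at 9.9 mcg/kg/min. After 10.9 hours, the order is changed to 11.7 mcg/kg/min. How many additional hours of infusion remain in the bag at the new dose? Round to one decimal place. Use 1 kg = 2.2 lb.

9.5 hours

Initial rate:
Weight = 224 lb ÷ 2.2 lb/kg = 101.8182 kg
Dose = 9.9 mcg/kg/min × 101.8182 kg = 1008 mcg/min
1008 mcg/min × 60 min/hr = 60480 mcg/hr
Concentration = 1339 mg ÷ 135 mL = 9.918519 mg/mL = 9918.519 mcg/mL
Rate = 60480 mcg/hr ÷ 9918.519 mcg/mL = 6.097685 mL/hr
Volume infused so far = 6.097685 mL/hr × 10.9 hr = 66.46476 mL
Volume remaining = 135 − 66.46476 = 68.53524 mL
New rate:
Dose = 11.7 mcg/kg/min × 101.8182 kg = 1191.273 mcg/min
1191.273 mcg/min × 60 min/hr = 71476.36 mcg/hr
Rate = 71476.36 mcg/hr ÷ 9918.519 mcg/mL = 7.206355 mL/hr
Time remaining = 68.53524 mL ÷ 7.206355 mL/hr = 9.510389 hr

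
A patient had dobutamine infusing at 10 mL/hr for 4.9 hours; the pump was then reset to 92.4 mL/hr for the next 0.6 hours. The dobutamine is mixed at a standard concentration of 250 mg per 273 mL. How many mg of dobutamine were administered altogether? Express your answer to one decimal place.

95.6 mg

Concentration = 250 mg ÷ 273 mL = 0.9157509 mg/mL
Stage 1: 10 mL/hr × 4.9 hr = 49 mL → 49 mL × 0.9157509 mg/mL = 44.87179 mg
Stage 2: 92.4 mL/hr × 0.6 hr = 55.44 mL → 55.44 mL × 0.9157509 mg/mL = 50.76923 mg
Total = 44.87179 + 50.76923 = 95.64103 mg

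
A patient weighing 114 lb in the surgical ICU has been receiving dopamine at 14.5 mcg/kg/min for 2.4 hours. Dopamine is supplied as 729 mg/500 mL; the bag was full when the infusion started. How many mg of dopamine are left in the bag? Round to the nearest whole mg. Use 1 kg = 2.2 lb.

Weight = 114 lb ÷ 2.2 lb/kg = 51.81818 kg
Dose = 14.5 mcg/kg/min × 51.81818 kg = 751.3636 mcg/min
751.3636 mcg/min × 60 min/hr = 45081.82 mcg/hr
Concentration = 729 mg ÷ 500 mL = 1.458 mg/mL = 1458 mcg/mL
Rate = 45081.82 mcg/hr ÷ 1458 mcg/mL = 30.92031 mL/hr
Volume infused = 30.92031 mL/hr × 2.4 hr = 74.20875 mL
Volume remaining = 500 − 74.20875 = 425.7912 mL
Drug remaining = 425.7912 mL × 1458 mcg/mL = 620803.6 mcg = 620.8036 mg

621 mg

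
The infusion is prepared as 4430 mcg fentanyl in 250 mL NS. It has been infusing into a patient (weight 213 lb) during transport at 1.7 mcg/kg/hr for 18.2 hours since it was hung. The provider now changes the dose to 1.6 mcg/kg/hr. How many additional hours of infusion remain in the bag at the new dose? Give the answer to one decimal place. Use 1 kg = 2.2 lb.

Initial rate:
Weight = 213 lb ÷ 2.2 lb/kg = 96.81818 kg
Dose = 1.7 mcg/kg/hr × 96.81818 kg = 164.5909 mcg/hr
Concentration = 4430 mcg ÷ 250 mL = 17.72 mcg/mL
Rate = 164.5909 mcg/hr ÷ 17.72 mcg/mL = 9.288426 mL/hr
Volume infused so far = 9.288426 mL/hr × 18.2 hr = 169.0494 mL
Volume remaining = 250 − 169.0494 = 80.95065 mL
New rate:
Dose = 1.6 mcg/kg/hr × 96.81818 kg = 154.9091 mcg/hr
Rate = 154.9091 mcg/hr ÷ 17.72 mcg/mL = 8.742048 mL/hr
Time remaining = 80.95065 mL ÷ 8.742048 mL/hr = 9.259918 hr

9.3 hours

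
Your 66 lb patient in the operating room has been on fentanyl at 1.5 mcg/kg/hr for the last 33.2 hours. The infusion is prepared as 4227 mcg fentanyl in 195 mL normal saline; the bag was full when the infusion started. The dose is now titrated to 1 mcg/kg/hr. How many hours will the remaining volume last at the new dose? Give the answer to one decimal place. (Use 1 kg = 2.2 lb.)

Initial rate:
Weight = 66 lb ÷ 2.2 lb/kg = 30 kg
Dose = 1.5 mcg/kg/hr × 30 kg = 45 mcg/hr
Concentration = 4227 mcg ÷ 195 mL = 21.67692 mcg/mL
Rate = 45 mcg/hr ÷ 21.67692 mcg/mL = 2.07594 mL/hr
Volume infused so far = 2.07594 mL/hr × 33.2 hr = 68.92122 mL
Volume remaining = 195 − 68.92122 = 126.0788 mL
New rate:
Dose = 1 mcg/kg/hr × 30 kg = 30 mcg/hr
Rate = 30 mcg/hr ÷ 21.67692 mcg/mL = 1.38396 mL/hr
Time remaining = 126.0788 mL ÷ 1.38396 mL/hr = 91.1 hr

91.1 hours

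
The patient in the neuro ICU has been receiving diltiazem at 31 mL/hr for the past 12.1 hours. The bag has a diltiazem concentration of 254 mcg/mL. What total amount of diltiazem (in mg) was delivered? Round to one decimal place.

Concentration = 254 mcg/mL = 0.254 mg/mL
Drug rate = 31 mL/hr × 0.254 mg/mL = 7.874 mg/hr
Total = 7.874 mg/hr × 12.1 hr = 95.2754 mg

95.3 mg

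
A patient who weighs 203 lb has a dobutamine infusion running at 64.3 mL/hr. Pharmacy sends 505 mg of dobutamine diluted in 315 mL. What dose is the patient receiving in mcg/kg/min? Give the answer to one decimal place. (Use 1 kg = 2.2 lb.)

Weight = 203 lb ÷ 2.2 lb/kg = 92.27273 kg
Concentration = 505 mg ÷ 315 mL = 1.603175 mg/mL = 1603.175 mcg/mL
Drug rate = 64.3 mL/hr × 1603.175 mcg/mL = 103084.1 mcg/hr
103084.1 mcg/hr ÷ 60 min/hr = 1718.069 mcg/min
1718.069 mcg/min ÷ 92.27273 kg = 18.61946 mcg/kg/min

18.6 mcg/kg/min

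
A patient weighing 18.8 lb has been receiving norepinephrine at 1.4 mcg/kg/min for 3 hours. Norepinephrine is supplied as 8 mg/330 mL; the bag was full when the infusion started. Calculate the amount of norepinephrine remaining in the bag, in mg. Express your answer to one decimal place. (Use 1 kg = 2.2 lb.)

Weight = 18.8 lb ÷ 2.2 lb/kg = 8.545455 kg
Dose = 1.4 mcg/kg/min × 8.545455 kg = 11.96364 mcg/min
11.96364 mcg/min × 60 min/hr = 717.8182 mcg/hr
Concentration = 8 mg ÷ 330 mL = 0.02424242 mg/mL = 24.24242 mcg/mL
Rate = 717.8182 mcg/hr ÷ 24.24242 mcg/mL = 29.61 mL/hr
Volume infused = 29.61 mL/hr × 3 hr = 88.83 mL
Volume remaining = 330 − 88.83 = 241.17 mL
Drug remaining = 241.17 mL × 24.24242 mcg/mL = 5846.545 mcg = 5.846545 mg

5.8 mg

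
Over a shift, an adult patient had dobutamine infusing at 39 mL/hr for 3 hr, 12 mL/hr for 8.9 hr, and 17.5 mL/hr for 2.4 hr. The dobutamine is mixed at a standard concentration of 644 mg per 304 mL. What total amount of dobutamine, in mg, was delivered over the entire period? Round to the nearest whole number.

563 mg

Concentration = 644 mg ÷ 304 mL = 2.118421 mg/mL
Stage 1: 39 mL/hr × 3 hr = 117 mL → 117 mL × 2.118421 mg/mL = 247.8553 mg
Stage 2: 12 mL/hr × 8.9 hr = 106.8 mL → 106.8 mL × 2.118421 mg/mL = 226.2474 mg
Stage 3: 17.5 mL/hr × 2.4 hr = 42 mL → 42 mL × 2.118421 mg/mL = 88.97368 mg
Total = 247.8553 + 226.2474 + 88.97368 = 563.0763 mg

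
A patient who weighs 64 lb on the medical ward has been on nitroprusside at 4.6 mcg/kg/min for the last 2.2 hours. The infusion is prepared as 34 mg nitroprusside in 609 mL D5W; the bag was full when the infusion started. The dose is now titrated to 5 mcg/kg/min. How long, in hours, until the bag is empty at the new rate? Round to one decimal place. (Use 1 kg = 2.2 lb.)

Initial rate:
Weight = 64 lb ÷ 2.2 lb/kg = 29.09091 kg
Dose = 4.6 mcg/kg/min × 29.09091 kg = 133.8182 mcg/min
133.8182 mcg/min × 60 min/hr = 8029.091 mcg/hr
Concentration = 34 mg ÷ 609 mL = 0.05582923 mg/mL = 55.82923 mcg/mL
Rate = 8029.091 mcg/hr ÷ 55.82923 mcg/mL = 143.8152 mL/hr
Volume infused so far = 143.8152 mL/hr × 2.2 hr = 316.3934 mL
Volume remaining = 609 − 316.3934 = 292.6066 mL
New rate:
Dose = 5 mcg/kg/min × 29.09091 kg = 145.4545 mcg/min
145.4545 mcg/min × 60 min/hr = 8727.273 mcg/hr
Rate = 8727.273 mcg/hr ÷ 55.82923 mcg/mL = 156.3209 mL/hr
Time remaining = 292.6066 mL ÷ 156.3209 mL/hr = 1.871833 hr

1.9 hours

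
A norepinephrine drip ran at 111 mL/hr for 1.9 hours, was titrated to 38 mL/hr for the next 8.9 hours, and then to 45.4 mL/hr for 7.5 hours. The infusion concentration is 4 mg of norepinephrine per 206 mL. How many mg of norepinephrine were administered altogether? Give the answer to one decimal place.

17.3 mg

Concentration = 4 mg ÷ 206 mL = 0.01941748 mg/mL
Stage 1: 111 mL/hr × 1.9 hr = 210.9 mL → 210.9 mL × 0.01941748 mg/mL = 4.095146 mg
Stage 2: 38 mL/hr × 8.9 hr = 338.2 mL → 338.2 mL × 0.01941748 mg/mL = 6.56699 mg
Stage 3: 45.4 mL/hr × 7.5 hr = 340.5 mL → 340.5 mL × 0.01941748 mg/mL = 6.61165 mg
Total = 4.095146 + 6.56699 + 6.61165 = 17.27379 mg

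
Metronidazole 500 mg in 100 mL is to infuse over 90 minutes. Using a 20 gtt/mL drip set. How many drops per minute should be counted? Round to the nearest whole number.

100 mL ÷ (90 min) = 1.111111 mL/min
1.111111 mL/min × 20 gtt/mL = 22.22222 gtt/min

22 gtt/min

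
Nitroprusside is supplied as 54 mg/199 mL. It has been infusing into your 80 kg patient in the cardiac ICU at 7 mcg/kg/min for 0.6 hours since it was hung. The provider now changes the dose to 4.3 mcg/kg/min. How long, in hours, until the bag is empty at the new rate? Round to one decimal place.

1.6 hours

Initial rate:
Dose = 7 mcg/kg/min × 80 kg = 560 mcg/min
560 mcg/min × 60 min/hr = 33600 mcg/hr
Concentration = 54 mg ÷ 199 mL = 0.2713568 mg/mL = 271.3568 mcg/mL
Rate = 33600 mcg/hr ÷ 271.3568 mcg/mL = 123.8222 mL/hr
Volume infused so far = 123.8222 mL/hr × 0.6 hr = 74.29333 mL
Volume remaining = 199 − 74.29333 = 124.7067 mL
New rate:
Dose = 4.3 mcg/kg/min × 80 kg = 344 mcg/min
344 mcg/min × 60 min/hr = 20640 mcg/hr
Rate = 20640 mcg/hr ÷ 271.3568 mcg/mL = 76.06222 mL/hr
Time remaining = 124.7067 mL ÷ 76.06222 mL/hr = 1.639535 hr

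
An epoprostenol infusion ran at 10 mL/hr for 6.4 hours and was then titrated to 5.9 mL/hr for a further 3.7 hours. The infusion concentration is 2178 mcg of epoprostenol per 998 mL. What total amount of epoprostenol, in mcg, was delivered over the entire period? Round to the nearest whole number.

Concentration = 2178 mcg ÷ 998 mL = 2.182365 mcg/mL
Stage 1: 10 mL/hr × 6.4 hr = 64 mL → 64 mL × 2.182365 mcg/mL = 139.6713 mcg
Stage 2: 5.9 mL/hr × 3.7 hr = 21.83 mL → 21.83 mL × 2.182365 mcg/mL = 47.64102 mcg
Total = 139.6713 + 47.64102 = 187.3124 mcg

187 mcg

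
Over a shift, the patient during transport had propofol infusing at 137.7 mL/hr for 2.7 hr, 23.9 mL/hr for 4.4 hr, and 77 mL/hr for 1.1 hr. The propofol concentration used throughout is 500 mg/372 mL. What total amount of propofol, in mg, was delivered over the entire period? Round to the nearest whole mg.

755 mg

Concentration = 500 mg ÷ 372 mL = 1.344086 mg/mL
Stage 1: 137.7 mL/hr × 2.7 hr = 371.79 mL → 371.79 mL × 1.344086 mg/mL = 499.7177 mg
Stage 2: 23.9 mL/hr × 4.4 hr = 105.16 mL → 105.16 mL × 1.344086 mg/mL = 141.3441 mg
Stage 3: 77 mL/hr × 1.1 hr = 84.7 mL → 84.7 mL × 1.344086 mg/mL = 113.8441 mg
Total = 499.7177 + 141.3441 + 113.8441 = 754.9059 mg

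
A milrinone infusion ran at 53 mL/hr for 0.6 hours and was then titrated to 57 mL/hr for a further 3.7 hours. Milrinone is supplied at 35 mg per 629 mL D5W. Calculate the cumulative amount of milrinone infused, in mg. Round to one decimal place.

Concentration = 35 mg ÷ 629 mL = 0.05564388 mg/mL
Stage 1: 53 mL/hr × 0.6 hr = 31.8 mL → 31.8 mL × 0.05564388 mg/mL = 1.769475 mg
Stage 2: 57 mL/hr × 3.7 hr = 210.9 mL → 210.9 mL × 0.05564388 mg/mL = 11.73529 mg
Total = 1.769475 + 11.73529 = 13.50477 mg

13.5 mg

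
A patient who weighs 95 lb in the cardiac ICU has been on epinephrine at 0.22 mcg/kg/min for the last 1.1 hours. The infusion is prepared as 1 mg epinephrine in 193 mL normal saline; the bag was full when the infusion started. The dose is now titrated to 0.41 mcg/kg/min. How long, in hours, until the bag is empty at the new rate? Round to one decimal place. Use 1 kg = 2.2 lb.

Initial rate:
Weight = 95 lb ÷ 2.2 lb/kg = 43.18182 kg
Dose = 0.22 mcg/kg/min × 43.18182 kg = 9.5 mcg/min
9.5 mcg/min × 60 min/hr = 570 mcg/hr
Concentration = 1 mg ÷ 193 mL = 0.005181347 mg/mL = 5.181347 mcg/mL
Rate = 570 mcg/hr ÷ 5.181347 mcg/mL = 110.01 mL/hr
Volume infused so far = 110.01 mL/hr × 1.1 hr = 121.011 mL
Volume remaining = 193 − 121.011 = 71.989 mL
New rate:
Dose = 0.41 mcg/kg/min × 43.18182 kg = 17.70455 mcg/min
17.70455 mcg/min × 60 min/hr = 1062.273 mcg/hr
Rate = 1062.273 mcg/hr ÷ 5.181347 mcg/mL = 205.0186 mL/hr
Time remaining = 71.989 mL ÷ 205.0186 mL/hr = 0.3511339 hr

0.4 hours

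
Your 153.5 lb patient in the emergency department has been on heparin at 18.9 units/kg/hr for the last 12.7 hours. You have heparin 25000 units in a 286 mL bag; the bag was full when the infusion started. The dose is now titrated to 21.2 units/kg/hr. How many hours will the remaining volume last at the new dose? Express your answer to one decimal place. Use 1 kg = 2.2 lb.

5.6 hours

Initial rate:
Weight = 153.5 lb ÷ 2.2 lb/kg = 69.77273 kg
Dose = 18.9 units/kg/hr × 69.77273 kg = 1318.705 units/hr
Concentration = 25000 units ÷ 286 mL = 87.41259 units/mL
Rate = 1318.705 units/hr ÷ 87.41259 units/mL = 15.08598 mL/hr
Volume infused so far = 15.08598 mL/hr × 12.7 hr = 191.5919 mL
Volume remaining = 286 − 191.5919 = 94.40805 mL
New rate:
Dose = 21.2 units/kg/hr × 69.77273 kg = 1479.182 units/hr
Rate = 1479.182 units/hr ÷ 87.41259 units/mL = 16.92184 mL/hr
Time remaining = 94.40805 mL ÷ 16.92184 mL/hr = 5.579066 hr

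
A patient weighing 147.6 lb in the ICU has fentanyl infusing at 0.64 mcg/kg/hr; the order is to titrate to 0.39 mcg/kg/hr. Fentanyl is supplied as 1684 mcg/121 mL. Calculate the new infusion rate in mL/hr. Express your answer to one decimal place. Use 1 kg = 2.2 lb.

Weight = 147.6 lb ÷ 2.2 lb/kg = 67.09091 kg
Dose = 0.39 mcg/kg/hr × 67.09091 kg = 26.16545 mcg/hr
Concentration = 1684 mcg ÷ 121 mL = 13.91736 mcg/mL
Rate = 26.16545 mcg/hr ÷ 13.91736 mcg/mL = 1.880059 mL/hr

1.9 mL/hr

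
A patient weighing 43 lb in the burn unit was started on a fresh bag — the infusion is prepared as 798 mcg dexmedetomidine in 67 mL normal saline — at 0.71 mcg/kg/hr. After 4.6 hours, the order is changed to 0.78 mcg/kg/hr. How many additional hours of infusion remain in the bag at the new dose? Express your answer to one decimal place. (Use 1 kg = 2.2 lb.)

48.2 hours

Initial rate:
Weight = 43 lb ÷ 2.2 lb/kg = 19.54545 kg
Dose = 0.71 mcg/kg/hr × 19.54545 kg = 13.87727 mcg/hr
Concentration = 798 mcg ÷ 67 mL = 11.91045 mcg/mL
Rate = 13.87727 mcg/hr ÷ 11.91045 mcg/mL = 1.165134 mL/hr
Volume infused so far = 1.165134 mL/hr × 4.6 hr = 5.359618 mL
Volume remaining = 67 − 5.359618 = 61.64038 mL
New rate:
Dose = 0.78 mcg/kg/hr × 19.54545 kg = 15.24545 mcg/hr
Rate = 15.24545 mcg/hr ÷ 11.91045 mcg/mL = 1.280007 mL/hr
Time remaining = 61.64038 mL ÷ 1.280007 mL/hr = 48.15629 hr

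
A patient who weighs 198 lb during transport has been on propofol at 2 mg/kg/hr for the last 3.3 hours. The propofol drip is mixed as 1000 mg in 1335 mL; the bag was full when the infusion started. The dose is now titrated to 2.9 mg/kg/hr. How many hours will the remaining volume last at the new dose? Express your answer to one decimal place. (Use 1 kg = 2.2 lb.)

Initial rate:
Weight = 198 lb ÷ 2.2 lb/kg = 90 kg
Dose = 2 mg/kg/hr × 90 kg = 180 mg/hr
Concentration = 1000 mg ÷ 1335 mL = 0.7490637 mg/mL
Rate = 180 mg/hr ÷ 0.7490637 mg/mL = 240.3 mL/hr
Volume infused so far = 240.3 mL/hr × 3.3 hr = 792.99 mL
Volume remaining = 1335 − 792.99 = 542.01 mL
New rate:
Dose = 2.9 mg/kg/hr × 90 kg = 261 mg/hr
Rate = 261 mg/hr ÷ 0.7490637 mg/mL = 348.435 mL/hr
Time remaining = 542.01 mL ÷ 348.435 mL/hr = 1.555556 hr

1.6 hours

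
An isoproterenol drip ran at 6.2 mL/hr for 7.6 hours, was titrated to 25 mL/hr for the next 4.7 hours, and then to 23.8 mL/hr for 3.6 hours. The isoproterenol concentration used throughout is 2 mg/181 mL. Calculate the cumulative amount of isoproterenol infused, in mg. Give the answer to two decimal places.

Concentration = 2 mg ÷ 181 mL = 0.01104972 mg/mL
Stage 1: 6.2 mL/hr × 7.6 hr = 47.12 mL → 47.12 mL × 0.01104972 mg/mL = 0.520663 mg
Stage 2: 25 mL/hr × 4.7 hr = 117.5 mL → 117.5 mL × 0.01104972 mg/mL = 1.298343 mg
Stage 3: 23.8 mL/hr × 3.6 hr = 85.68 mL → 85.68 mL × 0.01104972 mg/mL = 0.9467403 mg
Total = 0.520663 + 1.298343 + 0.9467403 = 2.765746 mg

2.77 mg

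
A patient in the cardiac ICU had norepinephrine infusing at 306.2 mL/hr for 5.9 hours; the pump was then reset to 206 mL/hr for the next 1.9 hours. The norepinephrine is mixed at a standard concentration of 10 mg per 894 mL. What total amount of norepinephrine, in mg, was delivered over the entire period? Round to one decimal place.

24.6 mg

Concentration = 10 mg ÷ 894 mL = 0.01118568 mg/mL
Stage 1: 306.2 mL/hr × 5.9 hr = 1806.58 mL → 1806.58 mL × 0.01118568 mg/mL = 20.20783 mg
Stage 2: 206 mL/hr × 1.9 hr = 391.4 mL → 391.4 mL × 0.01118568 mg/mL = 4.378076 mg
Total = 20.20783 + 4.378076 = 24.58591 mg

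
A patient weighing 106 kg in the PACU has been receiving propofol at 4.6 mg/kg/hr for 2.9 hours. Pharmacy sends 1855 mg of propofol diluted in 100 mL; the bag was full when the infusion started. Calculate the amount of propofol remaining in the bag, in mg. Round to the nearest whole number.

Dose = 4.6 mg/kg/hr × 106 kg = 487.6 mg/hr
Concentration = 1855 mg ÷ 100 mL = 18.55 mg/mL
Rate = 487.6 mg/hr ÷ 18.55 mg/mL = 26.28571 mL/hr
Volume infused = 26.28571 mL/hr × 2.9 hr = 76.22857 mL
Volume remaining = 100 − 76.22857 = 23.77143 mL
Drug remaining = 23.77143 mL × 18.55 mg/mL = 440.96 mg

441 mg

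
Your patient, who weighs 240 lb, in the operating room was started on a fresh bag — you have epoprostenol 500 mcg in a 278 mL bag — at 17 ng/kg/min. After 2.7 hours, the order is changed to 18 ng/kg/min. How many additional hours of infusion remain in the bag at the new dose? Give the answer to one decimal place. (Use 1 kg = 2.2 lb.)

Initial rate:
Weight = 240 lb ÷ 2.2 lb/kg = 109.0909 kg
Dose = 17 ng/kg/min × 109.0909 kg = 1854.545 ng/min
1854.545 ng/min × 60 min/hr = 111272.7 ng/hr
Concentration = 500 mcg ÷ 278 mL = 1.798561 mcg/mL = 1798.561 ng/mL
Rate = 111272.7 ng/hr ÷ 1798.561 ng/mL = 61.86764 mL/hr
Volume infused so far = 61.86764 mL/hr × 2.7 hr = 167.0426 mL
Volume remaining = 278 − 167.0426 = 110.9574 mL
New rate:
Dose = 18 ng/kg/min × 109.0909 kg = 1963.636 ng/min
1963.636 ng/min × 60 min/hr = 117818.2 ng/hr
Rate = 117818.2 ng/hr ÷ 1798.561 ng/mL = 65.50691 mL/hr
Time remaining = 110.9574 mL ÷ 65.50691 mL/hr = 1.693827 hr

1.7 hours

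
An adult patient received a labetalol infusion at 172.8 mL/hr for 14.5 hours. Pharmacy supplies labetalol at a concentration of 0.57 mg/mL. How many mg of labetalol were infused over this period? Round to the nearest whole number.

1428 mg

Drug rate = 172.8 mL/hr × 0.57 mg/mL = 98.496 mg/hr
Total = 98.496 mg/hr × 14.5 hr = 1428.192 mg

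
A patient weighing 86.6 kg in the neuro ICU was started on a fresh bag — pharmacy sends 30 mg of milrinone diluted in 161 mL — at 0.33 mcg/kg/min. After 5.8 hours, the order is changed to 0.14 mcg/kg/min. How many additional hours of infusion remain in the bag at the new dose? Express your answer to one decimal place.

27.6 hours

Initial rate:
Dose = 0.33 mcg/kg/min × 86.6 kg = 28.578 mcg/min
28.578 mcg/min × 60 min/hr = 1714.68 mcg/hr
Concentration = 30 mg ÷ 161 mL = 0.1863354 mg/mL = 186.3354 mcg/mL
Rate = 1714.68 mcg/hr ÷ 186.3354 mcg/mL = 9.202116 mL/hr
Volume infused so far = 9.202116 mL/hr × 5.8 hr = 53.37227 mL
Volume remaining = 161 − 53.37227 = 107.6277 mL
New rate:
Dose = 0.14 mcg/kg/min × 86.6 kg = 12.124 mcg/min
12.124 mcg/min × 60 min/hr = 727.44 mcg/hr
Rate = 727.44 mcg/hr ÷ 186.3354 mcg/mL = 3.903928 mL/hr
Time remaining = 107.6277 mL ÷ 3.903928 mL/hr = 27.56909 hr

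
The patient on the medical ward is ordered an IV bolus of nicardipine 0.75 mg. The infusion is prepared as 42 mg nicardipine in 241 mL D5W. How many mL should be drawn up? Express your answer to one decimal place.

4.3 mL

Concentration = 42 mg ÷ 241 mL = 0.1742739 mg/mL
Volume = 0.75 mg ÷ 0.1742739 mg/mL = 4.303571 mL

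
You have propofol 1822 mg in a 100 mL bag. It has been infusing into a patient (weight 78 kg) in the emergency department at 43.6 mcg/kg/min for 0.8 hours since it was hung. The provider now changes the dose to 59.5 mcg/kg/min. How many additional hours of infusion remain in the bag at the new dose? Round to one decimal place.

6.0 hours

Initial rate:
Dose = 43.6 mcg/kg/min × 78 kg = 3400.8 mcg/min
3400.8 mcg/min × 60 min/hr = 204048 mcg/hr
Concentration = 1822 mg ÷ 100 mL = 18.22 mg/mL = 18220 mcg/mL
Rate = 204048 mcg/hr ÷ 18220 mcg/mL = 11.19912 mL/hr
Volume infused so far = 11.19912 mL/hr × 0.8 hr = 8.959297 mL
Volume remaining = 100 − 8.959297 = 91.0407 mL
New rate:
Dose = 59.5 mcg/kg/min × 78 kg = 4641 mcg/min
4641 mcg/min × 60 min/hr = 278460 mcg/hr
Rate = 278460 mcg/hr ÷ 18220 mcg/mL = 15.28321 mL/hr
Time remaining = 91.0407 mL ÷ 15.28321 mL/hr = 5.956912 hr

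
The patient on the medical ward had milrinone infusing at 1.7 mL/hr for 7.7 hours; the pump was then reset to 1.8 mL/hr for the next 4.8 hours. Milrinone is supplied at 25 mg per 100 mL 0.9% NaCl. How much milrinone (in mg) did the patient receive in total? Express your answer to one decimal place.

Concentration = 25 mg ÷ 100 mL = 0.25 mg/mL
Stage 1: 1.7 mL/hr × 7.7 hr = 13.09 mL → 13.09 mL × 0.25 mg/mL = 3.2725 mg
Stage 2: 1.8 mL/hr × 4.8 hr = 8.64 mL → 8.64 mL × 0.25 mg/mL = 2.16 mg
Total = 3.2725 + 2.16 = 5.4325 mg

5.4 mg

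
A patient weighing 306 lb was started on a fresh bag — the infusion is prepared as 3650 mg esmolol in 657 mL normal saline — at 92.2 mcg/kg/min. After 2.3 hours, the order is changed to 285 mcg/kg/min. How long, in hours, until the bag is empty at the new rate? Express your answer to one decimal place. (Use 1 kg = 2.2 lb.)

0.8 hours

Initial rate:
Weight = 306 lb ÷ 2.2 lb/kg = 139.0909 kg
Dose = 92.2 mcg/kg/min × 139.0909 kg = 12824.18 mcg/min
12824.18 mcg/min × 60 min/hr = 769450.9 mcg/hr
Concentration = 3650 mg ÷ 657 mL = 5.555556 mg/mL = 5555.556 mcg/mL
Rate = 769450.9 mcg/hr ÷ 5555.556 mcg/mL = 138.5012 mL/hr
Volume infused so far = 138.5012 mL/hr × 2.3 hr = 318.5527 mL
Volume remaining = 657 − 318.5527 = 338.4473 mL
New rate:
Dose = 285 mcg/kg/min × 139.0909 kg = 39640.91 mcg/min
39640.91 mcg/min × 60 min/hr = 2378455 mcg/hr
Rate = 2378455 mcg/hr ÷ 5555.556 mcg/mL = 428.1218 mL/hr
Time remaining = 338.4473 mL ÷ 428.1218 mL/hr = 0.7905398 hr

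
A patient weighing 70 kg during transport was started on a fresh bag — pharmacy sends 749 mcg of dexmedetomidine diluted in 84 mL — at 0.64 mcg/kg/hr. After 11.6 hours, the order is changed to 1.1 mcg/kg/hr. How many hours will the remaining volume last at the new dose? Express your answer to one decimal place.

Initial rate:
Dose = 0.64 mcg/kg/hr × 70 kg = 44.8 mcg/hr
Concentration = 749 mcg ÷ 84 mL = 8.916667 mcg/mL
Rate = 44.8 mcg/hr ÷ 8.916667 mcg/mL = 5.024299 mL/hr
Volume infused so far = 5.024299 mL/hr × 11.6 hr = 58.28187 mL
Volume remaining = 84 − 58.28187 = 25.71813 mL
New rate:
Dose = 1.1 mcg/kg/hr × 70 kg = 77 mcg/hr
Rate = 77 mcg/hr ÷ 8.916667 mcg/mL = 8.635514 mL/hr
Time remaining = 25.71813 mL ÷ 8.635514 mL/hr = 2.978182 hr

3.0 hours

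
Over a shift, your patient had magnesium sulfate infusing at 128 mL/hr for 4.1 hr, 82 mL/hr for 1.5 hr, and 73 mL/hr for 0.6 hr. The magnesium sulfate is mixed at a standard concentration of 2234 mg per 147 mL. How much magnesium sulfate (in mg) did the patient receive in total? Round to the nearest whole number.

10510 mg

Concentration = 2234 mg ÷ 147 mL = 15.19728 mg/mL
Stage 1: 128 mL/hr × 4.1 hr = 524.8 mL → 524.8 mL × 15.19728 mg/mL = 7975.532 mg
Stage 2: 82 mL/hr × 1.5 hr = 123 mL → 123 mL × 15.19728 mg/mL = 1869.265 mg
Stage 3: 73 mL/hr × 0.6 hr = 43.8 mL → 43.8 mL × 15.19728 mg/mL = 665.6408 mg
Total = 7975.532 + 1869.265 + 665.6408 = 10510.44 mg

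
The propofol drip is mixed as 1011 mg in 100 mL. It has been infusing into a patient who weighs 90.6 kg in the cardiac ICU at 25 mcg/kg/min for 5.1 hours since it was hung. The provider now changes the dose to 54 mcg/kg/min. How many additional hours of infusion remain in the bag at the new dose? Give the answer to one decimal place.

1.1 hours

Initial rate:
Dose = 25 mcg/kg/min × 90.6 kg = 2265 mcg/min
2265 mcg/min × 60 min/hr = 135900 mcg/hr
Concentration = 1011 mg ÷ 100 mL = 10.11 mg/mL = 10110 mcg/mL
Rate = 135900 mcg/hr ÷ 10110 mcg/mL = 13.44214 mL/hr
Volume infused so far = 13.44214 mL/hr × 5.1 hr = 68.5549 mL
Volume remaining = 100 − 68.5549 = 31.4451 mL
New rate:
Dose = 54 mcg/kg/min × 90.6 kg = 4892.4 mcg/min
4892.4 mcg/min × 60 min/hr = 293544 mcg/hr
Rate = 293544 mcg/hr ÷ 10110 mcg/mL = 29.03501 mL/hr
Time remaining = 31.4451 mL ÷ 29.03501 mL/hr = 1.083006 hr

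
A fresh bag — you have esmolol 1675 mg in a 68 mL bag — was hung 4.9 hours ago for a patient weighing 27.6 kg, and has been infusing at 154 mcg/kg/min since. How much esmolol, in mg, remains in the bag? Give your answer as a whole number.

425 mg

Dose = 154 mcg/kg/min × 27.6 kg = 4250.4 mcg/min
4250.4 mcg/min × 60 min/hr = 255024 mcg/hr
Concentration = 1675 mg ÷ 68 mL = 24.63235 mg/mL = 24632.35 mcg/mL
Rate = 255024 mcg/hr ÷ 24632.35 mcg/mL = 10.35321 mL/hr
Volume infused = 10.35321 mL/hr × 4.9 hr = 50.73074 mL
Volume remaining = 68 − 50.73074 = 17.26926 mL
Drug remaining = 17.26926 mL × 24632.35 mcg/mL = 425382.4 mcg = 425.3824 mg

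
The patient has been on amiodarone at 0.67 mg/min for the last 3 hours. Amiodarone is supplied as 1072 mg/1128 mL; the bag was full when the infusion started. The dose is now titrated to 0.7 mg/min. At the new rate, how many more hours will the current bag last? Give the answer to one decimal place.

Initial rate:
0.67 mg/min × 60 min/hr = 40.2 mg/hr
Concentration = 1072 mg ÷ 1128 mL = 0.9503546 mg/mL
Rate = 40.2 mg/hr ÷ 0.9503546 mg/mL = 42.3 mL/hr
Volume infused so far = 42.3 mL/hr × 3 hr = 126.9 mL
Volume remaining = 1128 − 126.9 = 1001.1 mL
New rate:
0.7 mg/min × 60 min/hr = 42 mg/hr
Rate = 42 mg/hr ÷ 0.9503546 mg/mL = 44.19403 mL/hr
Time remaining = 1001.1 mL ÷ 44.19403 mL/hr = 22.65238 hr

22.7 hours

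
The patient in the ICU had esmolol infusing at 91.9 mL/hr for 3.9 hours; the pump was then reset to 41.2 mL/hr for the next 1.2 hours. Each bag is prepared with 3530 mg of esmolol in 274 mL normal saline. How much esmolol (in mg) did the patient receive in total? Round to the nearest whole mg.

5254 mg

Concentration = 3530 mg ÷ 274 mL = 12.88321 mg/mL
Stage 1: 91.9 mL/hr × 3.9 hr = 358.41 mL → 358.41 mL × 12.88321 mg/mL = 4617.472 mg
Stage 2: 41.2 mL/hr × 1.2 hr = 49.44 mL → 49.44 mL × 12.88321 mg/mL = 636.946 mg
Total = 4617.472 + 636.946 = 5254.418 mg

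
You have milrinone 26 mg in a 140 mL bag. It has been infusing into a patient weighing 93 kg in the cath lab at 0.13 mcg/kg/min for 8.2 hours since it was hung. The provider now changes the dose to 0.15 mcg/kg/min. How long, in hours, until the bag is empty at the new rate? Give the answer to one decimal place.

Initial rate:
Dose = 0.13 mcg/kg/min × 93 kg = 12.09 mcg/min
12.09 mcg/min × 60 min/hr = 725.4 mcg/hr
Concentration = 26 mg ÷ 140 mL = 0.1857143 mg/mL = 185.7143 mcg/mL
Rate = 725.4 mcg/hr ÷ 185.7143 mcg/mL = 3.906 mL/hr
Volume infused so far = 3.906 mL/hr × 8.2 hr = 32.0292 mL
Volume remaining = 140 − 32.0292 = 107.9708 mL
New rate:
Dose = 0.15 mcg/kg/min × 93 kg = 13.95 mcg/min
13.95 mcg/min × 60 min/hr = 837 mcg/hr
Rate = 837 mcg/hr ÷ 185.7143 mcg/mL = 4.506923 mL/hr
Time remaining = 107.9708 mL ÷ 4.506923 mL/hr = 23.95665 hr

24.0 hours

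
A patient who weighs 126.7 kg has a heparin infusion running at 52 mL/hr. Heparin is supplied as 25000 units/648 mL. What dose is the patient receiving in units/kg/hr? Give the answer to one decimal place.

15.8 units/kg/hr

Concentration = 25000 units ÷ 648 mL = 38.58025 units/mL
Drug rate = 52 mL/hr × 38.58025 units/mL = 2006.173 units/hr
2006.173 units/hr ÷ 126.7 kg = 15.83404 units/kg/hr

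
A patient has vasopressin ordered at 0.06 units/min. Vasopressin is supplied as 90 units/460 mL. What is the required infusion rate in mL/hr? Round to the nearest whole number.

0.06 units/min × 60 min/hr = 3.6 units/hr
Concentration = 90 units ÷ 460 mL = 0.1956522 units/mL
Rate = 3.6 units/hr ÷ 0.1956522 units/mL = 18.4 mL/hr

18 mL/hr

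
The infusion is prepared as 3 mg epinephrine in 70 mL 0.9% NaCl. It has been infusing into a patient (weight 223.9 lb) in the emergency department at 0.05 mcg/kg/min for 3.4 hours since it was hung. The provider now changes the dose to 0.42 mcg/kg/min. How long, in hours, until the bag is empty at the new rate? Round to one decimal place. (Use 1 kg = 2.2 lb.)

0.8 hours

Initial rate:
Weight = 223.9 lb ÷ 2.2 lb/kg = 101.7727 kg
Dose = 0.05 mcg/kg/min × 101.7727 kg = 5.088636 mcg/min
5.088636 mcg/min × 60 min/hr = 305.3182 mcg/hr
Concentration = 3 mg ÷ 70 mL = 0.04285714 mg/mL = 42.85714 mcg/mL
Rate = 305.3182 mcg/hr ÷ 42.85714 mcg/mL = 7.124091 mL/hr
Volume infused so far = 7.124091 mL/hr × 3.4 hr = 24.22191 mL
Volume remaining = 70 − 24.22191 = 45.77809 mL
New rate:
Dose = 0.42 mcg/kg/min × 101.7727 kg = 42.74455 mcg/min
42.74455 mcg/min × 60 min/hr = 2564.673 mcg/hr
Rate = 2564.673 mcg/hr ÷ 42.85714 mcg/mL = 59.84236 mL/hr
Time remaining = 45.77809 mL ÷ 59.84236 mL/hr = 0.764978 hr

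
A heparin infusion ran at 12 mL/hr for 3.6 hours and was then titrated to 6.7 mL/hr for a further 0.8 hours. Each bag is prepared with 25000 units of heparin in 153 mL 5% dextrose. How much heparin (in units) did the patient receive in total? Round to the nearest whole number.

7935 units

Concentration = 25000 units ÷ 153 mL = 163.3987 units/mL
Stage 1: 12 mL/hr × 3.6 hr = 43.2 mL → 43.2 mL × 163.3987 units/mL = 7058.824 units
Stage 2: 6.7 mL/hr × 0.8 hr = 5.36 mL → 5.36 mL × 163.3987 units/mL = 875.817 units
Total = 7058.824 + 875.817 = 7934.641 units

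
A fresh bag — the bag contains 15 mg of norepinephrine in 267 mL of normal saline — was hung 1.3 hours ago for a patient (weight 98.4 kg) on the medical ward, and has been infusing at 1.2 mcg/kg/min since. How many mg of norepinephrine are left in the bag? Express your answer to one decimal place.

5.8 mg

Dose = 1.2 mcg/kg/min × 98.4 kg = 118.08 mcg/min
118.08 mcg/min × 60 min/hr = 7084.8 mcg/hr
Concentration = 15 mg ÷ 267 mL = 0.05617978 mg/mL = 56.17978 mcg/mL
Rate = 7084.8 mcg/hr ÷ 56.17978 mcg/mL = 126.1094 mL/hr
Volume infused = 126.1094 mL/hr × 1.3 hr = 163.9423 mL
Volume remaining = 267 − 163.9423 = 103.0577 mL
Drug remaining = 103.0577 mL × 56.17978 mcg/mL = 5789.76 mcg = 5.78976 mg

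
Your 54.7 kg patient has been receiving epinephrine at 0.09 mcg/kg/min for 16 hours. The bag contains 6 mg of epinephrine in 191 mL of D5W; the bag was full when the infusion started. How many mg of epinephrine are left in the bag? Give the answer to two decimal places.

1.27 mg

Dose = 0.09 mcg/kg/min × 54.7 kg = 4.923 mcg/min
4.923 mcg/min × 60 min/hr = 295.38 mcg/hr
Concentration = 6 mg ÷ 191 mL = 0.03141361 mg/mL = 31.41361 mcg/mL
Rate = 295.38 mcg/hr ÷ 31.41361 mcg/mL = 9.40293 mL/hr
Volume infused = 9.40293 mL/hr × 16 hr = 150.4469 mL
Volume remaining = 191 − 150.4469 = 40.55312 mL
Drug remaining = 40.55312 mL × 31.41361 mcg/mL = 1273.92 mcg = 1.27392 mg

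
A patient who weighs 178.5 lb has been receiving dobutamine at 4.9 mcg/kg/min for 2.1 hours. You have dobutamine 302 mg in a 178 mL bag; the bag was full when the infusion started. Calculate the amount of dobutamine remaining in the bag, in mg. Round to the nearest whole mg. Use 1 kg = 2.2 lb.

252 mg

Weight = 178.5 lb ÷ 2.2 lb/kg = 81.13636 kg
Dose = 4.9 mcg/kg/min × 81.13636 kg = 397.5682 mcg/min
397.5682 mcg/min × 60 min/hr = 23854.09 mcg/hr
Concentration = 302 mg ÷ 178 mL = 1.696629 mg/mL = 1696.629 mcg/mL
Rate = 23854.09 mcg/hr ÷ 1696.629 mcg/mL = 14.0597 mL/hr
Volume infused = 14.0597 mL/hr × 2.1 hr = 29.52536 mL
Volume remaining = 178 − 29.52536 = 148.4746 mL
Drug remaining = 148.4746 mL × 1696.629 mcg/mL = 251906.4 mcg = 251.9064 mg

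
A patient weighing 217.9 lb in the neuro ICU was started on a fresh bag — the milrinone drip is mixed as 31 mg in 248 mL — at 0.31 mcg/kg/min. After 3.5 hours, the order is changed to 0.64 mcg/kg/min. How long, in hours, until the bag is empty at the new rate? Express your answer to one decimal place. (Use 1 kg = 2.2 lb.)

Initial rate:
Weight = 217.9 lb ÷ 2.2 lb/kg = 99.04545 kg
Dose = 0.31 mcg/kg/min × 99.04545 kg = 30.70409 mcg/min
30.70409 mcg/min × 60 min/hr = 1842.245 mcg/hr
Concentration = 31 mg ÷ 248 mL = 0.125 mg/mL = 125 mcg/mL
Rate = 1842.245 mcg/hr ÷ 125 mcg/mL = 14.73796 mL/hr
Volume infused so far = 14.73796 mL/hr × 3.5 hr = 51.58287 mL
Volume remaining = 248 − 51.58287 = 196.4171 mL
New rate:
Dose = 0.64 mcg/kg/min × 99.04545 kg = 63.38909 mcg/min
63.38909 mcg/min × 60 min/hr = 3803.345 mcg/hr
Rate = 3803.345 mcg/hr ÷ 125 mcg/mL = 30.42676 mL/hr
Time remaining = 196.4171 mL ÷ 30.42676 mL/hr = 6.455406 hr

6.5 hours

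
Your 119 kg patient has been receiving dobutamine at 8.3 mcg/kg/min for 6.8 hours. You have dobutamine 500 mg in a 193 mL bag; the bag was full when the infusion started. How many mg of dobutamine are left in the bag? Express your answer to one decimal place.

Dose = 8.3 mcg/kg/min × 119 kg = 987.7 mcg/min
987.7 mcg/min × 60 min/hr = 59262 mcg/hr
Concentration = 500 mg ÷ 193 mL = 2.590674 mg/mL = 2590.674 mcg/mL
Rate = 59262 mcg/hr ÷ 2590.674 mcg/mL = 22.87513 mL/hr
Volume infused = 22.87513 mL/hr × 6.8 hr = 155.5509 mL
Volume remaining = 193 − 155.5509 = 37.4491 mL
Drug remaining = 37.4491 mL × 2590.674 mcg/mL = 97018.4 mcg = 97.0184 mg

97.0 mg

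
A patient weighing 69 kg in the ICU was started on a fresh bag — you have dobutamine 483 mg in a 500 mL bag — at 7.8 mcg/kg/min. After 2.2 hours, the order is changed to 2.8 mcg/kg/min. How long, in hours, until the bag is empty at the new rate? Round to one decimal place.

35.5 hours

Initial rate:
Dose = 7.8 mcg/kg/min × 69 kg = 538.2 mcg/min
538.2 mcg/min × 60 min/hr = 32292 mcg/hr
Concentration = 483 mg ÷ 500 mL = 0.966 mg/mL = 966 mcg/mL
Rate = 32292 mcg/hr ÷ 966 mcg/mL = 33.42857 mL/hr
Volume infused so far = 33.42857 mL/hr × 2.2 hr = 73.54286 mL
Volume remaining = 500 − 73.54286 = 426.4571 mL
New rate:
Dose = 2.8 mcg/kg/min × 69 kg = 193.2 mcg/min
193.2 mcg/min × 60 min/hr = 11592 mcg/hr
Rate = 11592 mcg/hr ÷ 966 mcg/mL = 12 mL/hr
Time remaining = 426.4571 mL ÷ 12 mL/hr = 35.5381 hr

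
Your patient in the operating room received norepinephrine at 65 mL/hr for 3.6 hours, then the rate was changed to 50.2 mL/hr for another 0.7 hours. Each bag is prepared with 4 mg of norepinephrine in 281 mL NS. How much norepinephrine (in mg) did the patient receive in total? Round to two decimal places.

3.83 mg

Concentration = 4 mg ÷ 281 mL = 0.01423488 mg/mL
Stage 1: 65 mL/hr × 3.6 hr = 234 mL → 234 mL × 0.01423488 mg/mL = 3.330961 mg
Stage 2: 50.2 mL/hr × 0.7 hr = 35.14 mL → 35.14 mL × 0.01423488 mg/mL = 0.5002135 mg
Total = 3.330961 + 0.5002135 = 3.831174 mg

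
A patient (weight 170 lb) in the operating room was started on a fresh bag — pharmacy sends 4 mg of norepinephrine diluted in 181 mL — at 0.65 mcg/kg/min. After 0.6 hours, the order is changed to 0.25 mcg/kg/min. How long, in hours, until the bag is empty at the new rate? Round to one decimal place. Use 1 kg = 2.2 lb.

Initial rate:
Weight = 170 lb ÷ 2.2 lb/kg = 77.27273 kg
Dose = 0.65 mcg/kg/min × 77.27273 kg = 50.22727 mcg/min
50.22727 mcg/min × 60 min/hr = 3013.636 mcg/hr
Concentration = 4 mg ÷ 181 mL = 0.02209945 mg/mL = 22.09945 mcg/mL
Rate = 3013.636 mcg/hr ÷ 22.09945 mcg/mL = 136.367 mL/hr
Volume infused so far = 136.367 mL/hr × 0.6 hr = 81.82023 mL
Volume remaining = 181 − 81.82023 = 99.17977 mL
New rate:
Dose = 0.25 mcg/kg/min × 77.27273 kg = 19.31818 mcg/min
19.31818 mcg/min × 60 min/hr = 1159.091 mcg/hr
Rate = 1159.091 mcg/hr ÷ 22.09945 mcg/mL = 52.44886 mL/hr
Time remaining = 99.17977 mL ÷ 52.44886 mL/hr = 1.89098 hr

1.9 hours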